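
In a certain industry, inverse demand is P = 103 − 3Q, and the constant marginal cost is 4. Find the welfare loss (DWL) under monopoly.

DWL = 408.375

Competitive firms price at marginal cost: P = 4, giving Q = 33.
A monopolist chooses Q where MR = MC. MR = 103 − 6Q; setting this equal to 4 gives Q = 16.5 and P = 53.5.
DWL is the triangle between Q = 16.5 and Q = 33: ½·(33 − 16.5)·(53.5 − 4) = 408.375.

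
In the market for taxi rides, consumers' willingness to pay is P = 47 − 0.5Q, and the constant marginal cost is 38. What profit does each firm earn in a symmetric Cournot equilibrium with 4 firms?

In a 4-firm Cournot equilibrium, symmetry and the first-order condition give q = (47 − 38)/(2.5) = 3.6. So Q = 14.4 and P = 39.8.
Each firm's profit = (39.8 − 38)·3.6 = 6.48.

π_i = 6.48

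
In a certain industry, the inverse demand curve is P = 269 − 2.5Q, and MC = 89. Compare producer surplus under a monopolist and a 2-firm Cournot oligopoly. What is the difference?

PS falls by 360

The monopolist equates marginal revenue to marginal cost: 269 − 5Q = 89, so Q = 36. From demand, P = 179.
PS = (179 − 89)·36 = 3240.
Cournot with 2 identical firms: the symmetric best-response condition is 269 − 7.5q = 89. Each firm produces q = 24, total output Q = 48, price P = 149.
PS = (149 − 89)·48 = 2880.
Change in producer surplus: 2880 − 3240 = −360.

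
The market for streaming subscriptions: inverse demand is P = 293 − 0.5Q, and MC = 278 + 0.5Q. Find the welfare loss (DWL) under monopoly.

DWL = 12.5

Under competition P = MC: 293 − 0.5Q = 278 + 0.5Q ⇒ Q = 15, P = 285.5.
A monopolist chooses Q where MR = MC. MR = 293 − Q; setting this equal to 278 + 0.5Q gives Q = 10 and P = 288.
CS = ½·(293 − 285.5)·15 = 56.25; PS = (285.5·15 − 278·15 − ½·0.5·15²) = 56.25; TS = 112.5.
CS = ½·(293 − 288)·10 = 25; PS = (288·10 − 278·10 − ½·0.5·10²) = 75; TS = 100.
DWL = 112.5 − 100 = 12.5.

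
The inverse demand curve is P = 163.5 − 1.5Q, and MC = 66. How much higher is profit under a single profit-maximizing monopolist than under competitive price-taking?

Profit rises by 1584.375

Perfect competition: P = MC = 66, so 163.5 − 1.5Q = 66 and Q = 65.
Profit = (66 − 66)·65 = 0.
A monopolist chooses Q where MR = MC. MR = 163.5 − 3Q; setting this equal to 66 gives Q = 32.5 and P = 114.75.
Profit = (114.75 − 66)·32.5 = 1584.375.
Change in profit: 1584.375 − 0 = 1584.375.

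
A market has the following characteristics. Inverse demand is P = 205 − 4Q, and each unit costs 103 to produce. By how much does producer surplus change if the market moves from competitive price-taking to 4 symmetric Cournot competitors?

Competitive firms price at marginal cost: P = 103, giving Q = 25.5.
PS = (103 − 103)·25.5 = 0.
With 4 symmetric Cournot firms, each firm's FOC gives 205 − 20q = 103, so q = 5.1, Q = 4·5.1 = 20.4, and P = 123.4.
PS = (123.4 − 103)·20.4 = 416.16.
Change in producer surplus: 416.16 − 0 = 416.16.

Producer surplus rises by 416.16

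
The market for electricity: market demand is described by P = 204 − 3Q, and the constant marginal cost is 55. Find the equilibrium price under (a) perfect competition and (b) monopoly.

Under competition P = MC = 55, so Q = (204 − 55)/3 = 149/3.
Monopoly sets MR = MC: 204 − 6Q = 55 ⇒ Q = 149/6, P = 204 − 3·149/6 = 129.5.

Competition: P = 55; Monopoly: P = 129.5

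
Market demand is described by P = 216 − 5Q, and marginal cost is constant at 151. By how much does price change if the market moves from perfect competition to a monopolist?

Perfect competition: P = MC = 151, so 216 − 5Q = 151 and Q = 13.
Monopoly sets MR = MC: 216 − 10Q = 151 ⇒ Q = 6.5, P = 216 − 5·6.5 = 183.5.
Change in price: 183.5 − 151 = 32.5.

P rises by 32.5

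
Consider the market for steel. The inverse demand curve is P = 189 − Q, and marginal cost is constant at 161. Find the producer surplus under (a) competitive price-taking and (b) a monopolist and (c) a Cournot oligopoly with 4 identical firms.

Under competition P = MC = 161, so Q = (189 − 161)/1 = 28.
PS = (161 − 161)·28 = 0.
A monopolist chooses Q where MR = MC. MR = 189 − 2Q; setting this equal to 161 gives Q = 14 and P = 175.
PS = (175 − 161)·14 = 196.
Cournot with 4 identical firms: the symmetric best-response condition is 189 − 5q = 161. Each firm produces q = 5.6, total output Q = 22.4, price P = 166.6.
PS = (166.6 − 161)·22.4 = 125.44.

Competition: PS = 0; Monopoly: PS = 196; Cournot: PS = 125.44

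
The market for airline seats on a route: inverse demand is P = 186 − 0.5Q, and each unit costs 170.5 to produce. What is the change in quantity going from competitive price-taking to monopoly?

Perfect competition: P = MC = 170.5, so 186 − 0.5Q = 170.5 and Q = 31.
The monopolist equates marginal revenue to marginal cost: 186 − Q = 170.5, so Q = 15.5. From demand, P = 178.25.
Change in quantity: 15.5 − 31 = −15.5.

Quantity falls by 15.5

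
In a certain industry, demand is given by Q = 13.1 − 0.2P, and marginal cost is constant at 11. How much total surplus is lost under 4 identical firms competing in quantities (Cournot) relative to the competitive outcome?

DWL = 11.881

Inverting demand: P = 65.5 − 5Q.
Perfect competition: P = MC = 11, so 65.5 − 5Q = 11 and Q = 10.9.
With 4 symmetric Cournot firms, each firm's FOC gives 65.5 − 25q = 11, so q = 2.18, Q = 4·2.18 = 8.72, and P = 21.9.
DWL is the triangle between Q = 8.72 and Q = 10.9: ½·(10.9 − 8.72)·(21.9 − 11) = 11.881.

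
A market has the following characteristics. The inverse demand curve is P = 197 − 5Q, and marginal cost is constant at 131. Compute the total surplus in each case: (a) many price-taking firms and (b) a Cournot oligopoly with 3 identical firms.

Competition: TS = 435.6; Cournot: TS = 408.375

Competitive firms price at marginal cost: P = 131, giving Q = 13.2.
CS = ½·(197 − 131)·13.2 = 435.6; PS = (131 − 131)·13.2 = 0; TS = 435.6.
In a 3-firm Cournot equilibrium, symmetry and the first-order condition give q = (197 − 131)/(20) = 3.3. So Q = 9.9 and P = 147.5.
CS = ½·(197 − 147.5)·9.9 = 245.025; PS = (147.5 − 131)·9.9 = 163.35; TS = 408.375.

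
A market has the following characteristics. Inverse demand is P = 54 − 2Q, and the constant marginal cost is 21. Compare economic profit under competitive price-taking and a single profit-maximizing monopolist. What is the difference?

π rises by 136.125

Competitive firms price at marginal cost: P = 21, giving Q = 16.5.
Profit = (21 − 21)·16.5 = 0.
A monopolist chooses Q where MR = MC. MR = 54 − 4Q; setting this equal to 21 gives Q = 8.25 and P = 37.5.
Profit = (37.5 − 21)·8.25 = 136.125.
Change in economic profit: 136.125 − 0 = 136.125.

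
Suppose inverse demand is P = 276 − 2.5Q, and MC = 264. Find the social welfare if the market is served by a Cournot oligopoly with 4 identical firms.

In a 4-firm Cournot equilibrium, symmetry and the first-order condition give q = (276 − 264)/(12.5) = 0.96. So Q = 3.84 and P = 266.4.
CS = ½·(276 − 266.4)·3.84 = 18.432; PS = (266.4 − 264)·3.84 = 9.216; TS = 27.648.

TS = 27.648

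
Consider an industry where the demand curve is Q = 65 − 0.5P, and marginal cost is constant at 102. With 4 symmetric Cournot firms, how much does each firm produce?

Inverting demand: P = 130 − 2Q.
In a 4-firm Cournot equilibrium, symmetry and the first-order condition give q = (130 − 102)/(10) = 2.8. So Q = 11.2 and P = 107.6.

q_i = 2.8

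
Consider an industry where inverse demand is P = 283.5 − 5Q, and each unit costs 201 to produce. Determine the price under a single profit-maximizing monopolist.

The monopolist equates marginal revenue to marginal cost: 283.5 − 10Q = 201, so Q = 8.25. From demand, P = 242.25.

P = 242.25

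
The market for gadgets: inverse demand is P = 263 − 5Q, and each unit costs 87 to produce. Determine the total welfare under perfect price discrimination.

TS = 3097.6

A perfectly discriminating monopolist sells every unit with P(Q) ≥ MC(Q), so output equals the competitive quantity Q = 35.2. Each buyer pays their reservation price, so CS = 0 and the firm captures all surplus.
TS = 3097.6 (equal to competitive TS).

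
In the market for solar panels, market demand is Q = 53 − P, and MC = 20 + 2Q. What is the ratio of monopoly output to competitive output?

Q_m/Q_c = 0.75

Inverting demand: P = 53 − Q.
A monopolist chooses Q where MR = MC. MR = 53 − 2Q; setting this equal to 20 + 2Q gives Q = 8.25 and P = 44.75.
Competitive equilibrium sets price equal to marginal cost: 53 − Q = 20 + 2Q, so Q = 11 and P = 42.
Ratio Q_m/Q_c = 8.25/11 = 0.75.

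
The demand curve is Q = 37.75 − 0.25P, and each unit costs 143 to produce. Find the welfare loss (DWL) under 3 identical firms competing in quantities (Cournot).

Inverting demand: P = 151 − 4Q.
Perfect competition: P = MC = 143, so 151 − 4Q = 143 and Q = 2.
In a 3-firm Cournot equilibrium, symmetry and the first-order condition give q = (151 − 143)/(16) = 0.5. So Q = 1.5 and P = 145.
DWL is the triangle between Q = 1.5 and Q = 2: ½·(2 − 1.5)·(145 − 143) = 0.5.

DWL = 0.5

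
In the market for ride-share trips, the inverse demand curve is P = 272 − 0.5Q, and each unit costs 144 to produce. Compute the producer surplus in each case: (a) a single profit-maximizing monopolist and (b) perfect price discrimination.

Monopoly: PS = 8192; Perfect PD: PS = 16384

Monopoly sets MR = MC: 272 − Q = 144 ⇒ Q = 128, P = 272 − 0.5·128 = 208.
PS = (208 − 144)·128 = 8192.
Under first-degree price discrimination the firm charges each unit its demand price and produces up to where P = MC, i.e. Q = 256. Consumer surplus is zero; producer surplus equals total surplus.
PS = ½·(272 − 144)·256 = 16384.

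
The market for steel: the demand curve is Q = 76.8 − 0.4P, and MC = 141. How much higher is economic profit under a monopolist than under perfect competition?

Inverting demand: P = 192 − 2.5Q.
Perfect competition: P = MC = 141, so 192 − 2.5Q = 141 and Q = 20.4.
Profit = (141 − 141)·20.4 = 0.
A monopolist chooses Q where MR = MC. MR = 192 − 5Q; setting this equal to 141 gives Q = 10.2 and P = 166.5.
Profit = (166.5 − 141)·10.2 = 260.1.
Change in economic profit: 260.1 − 0 = 260.1.

Economic profit rises by 260.1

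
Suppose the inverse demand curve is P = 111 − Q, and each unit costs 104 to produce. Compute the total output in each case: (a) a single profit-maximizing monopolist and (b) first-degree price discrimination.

Monopoly: Q = 3.5; Perfect PD: Q = 7

Monopoly sets MR = MC: 111 − 2Q = 104 ⇒ Q = 3.5, P = 111 − 3.5 = 107.5.
A perfectly discriminating monopolist sells every unit with P(Q) ≥ MC(Q), so output equals the competitive quantity Q = 7. Each buyer pays their reservation price, so CS = 0 and the firm captures all surplus.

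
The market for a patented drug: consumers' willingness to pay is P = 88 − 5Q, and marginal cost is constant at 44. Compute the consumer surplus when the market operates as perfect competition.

CS = 193.6

Under competition P = MC = 44, so Q = (88 − 44)/5 = 8.8.
CS = ½·(88 − 44)·8.8 = 193.6.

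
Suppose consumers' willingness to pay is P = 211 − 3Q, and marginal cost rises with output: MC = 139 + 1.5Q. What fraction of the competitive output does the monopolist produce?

Q_m/Q_c = 0.6

Monopoly sets MR = MC: 211 − 6Q = 139 + 1.5Q ⇒ Q = 9.6, P = 211 − 3·9.6 = 182.2.
Competitive equilibrium sets price equal to marginal cost: 211 − 3Q = 139 + 1.5Q, so Q = 16 and P = 163.
Ratio Q_m/Q_c = 9.6/16 = 0.6.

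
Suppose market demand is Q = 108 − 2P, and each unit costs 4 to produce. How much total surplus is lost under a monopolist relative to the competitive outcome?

DWL = 625

Inverting demand: P = 54 − 0.5Q.
Perfect competition: P = MC = 4, so 54 − 0.5Q = 4 and Q = 100.
Monopoly sets MR = MC: 54 − Q = 4 ⇒ Q = 50, P = 54 − 0.5·50 = 29.
DWL is the triangle between Q = 50 and Q = 100: ½·(100 − 50)·(29 − 4) = 625.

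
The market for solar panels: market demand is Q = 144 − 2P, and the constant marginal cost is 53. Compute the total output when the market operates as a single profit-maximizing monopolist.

Inverting demand: P = 72 − 0.5Q.
The monopolist equates marginal revenue to marginal cost: 72 − Q = 53, so Q = 19. From demand, P = 62.5.

Q = 19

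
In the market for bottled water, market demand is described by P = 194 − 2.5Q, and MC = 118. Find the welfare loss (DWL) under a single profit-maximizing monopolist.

Competitive firms price at marginal cost: P = 118, giving Q = 30.4.
A monopolist chooses Q where MR = MC. MR = 194 − 5Q; setting this equal to 118 gives Q = 15.2 and P = 156.
DWL is the triangle between Q = 15.2 and Q = 30.4: ½·(30.4 − 15.2)·(156 − 118) = 288.8.

DWL = 288.8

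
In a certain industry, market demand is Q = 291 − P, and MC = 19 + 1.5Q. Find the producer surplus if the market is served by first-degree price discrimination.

Inverting demand: P = 291 − Q.
A perfectly discriminating monopolist sells every unit with P(Q) ≥ MC(Q), so output equals the competitive quantity Q = 108.8. Each buyer pays their reservation price, so CS = 0 and the firm captures all surplus.
PS = ½·(291 − 19)·108.8 = 14796.8.

PS = 14796.8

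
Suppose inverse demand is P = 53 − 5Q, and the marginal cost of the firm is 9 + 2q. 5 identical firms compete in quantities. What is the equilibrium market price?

P = 18.625

With 5 symmetric Cournot firms, each firm's FOC gives 53 − 30q = 9 + 2q, so q = 1.375, Q = 5·1.375 = 6.875, and P = 18.625.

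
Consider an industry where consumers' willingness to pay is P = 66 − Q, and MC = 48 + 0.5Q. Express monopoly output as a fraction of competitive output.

Q_m/Q_c = 0.6

A monopolist chooses Q where MR = MC. MR = 66 − 2Q; setting this equal to 48 + 0.5Q gives Q = 7.2 and P = 58.8.
Competitive equilibrium sets price equal to marginal cost: 66 − Q = 48 + 0.5Q, so Q = 12 and P = 54.
Ratio Q_m/Q_c = 7.2/12 = 0.6.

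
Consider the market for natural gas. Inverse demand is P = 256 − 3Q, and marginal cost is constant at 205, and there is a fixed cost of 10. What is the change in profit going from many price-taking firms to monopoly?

Profit rises by 216.75

Competitive firms price at marginal cost: P = 205, giving Q = 17.
Profit = (205 − 205)·17 − 10 = −10.
The monopolist equates marginal revenue to marginal cost: 256 − 6Q = 205, so Q = 8.5. From demand, P = 230.5.
Profit = (230.5 − 205)·8.5 − 10 = 206.75.
Change in profit: 206.75 − −10 = 216.75.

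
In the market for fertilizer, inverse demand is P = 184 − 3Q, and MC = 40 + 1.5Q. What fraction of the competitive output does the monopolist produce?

A monopolist chooses Q where MR = MC. MR = 184 − 6Q; setting this equal to 40 + 1.5Q gives Q = 19.2 and P = 126.4.
Competitive equilibrium sets price equal to marginal cost: 184 − 3Q = 40 + 1.5Q, so Q = 32 and P = 88.
Ratio Q_m/Q_c = 19.2/32 = 0.6.

Q_m/Q_c = 0.6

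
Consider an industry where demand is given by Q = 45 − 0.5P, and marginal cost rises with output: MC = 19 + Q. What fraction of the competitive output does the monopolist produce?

Inverting demand: P = 90 − 2Q.
Monopoly sets MR = MC: 90 − 4Q = 19 + Q ⇒ Q = 14.2, P = 90 − 2·14.2 = 61.6.
Under competition P = MC: 90 − 2Q = 19 + Q ⇒ Q = 71/3, P = 128/3.
Ratio Q_m/Q_c = 14.2/(71/3) = 0.6.

Q_m/Q_c = 0.6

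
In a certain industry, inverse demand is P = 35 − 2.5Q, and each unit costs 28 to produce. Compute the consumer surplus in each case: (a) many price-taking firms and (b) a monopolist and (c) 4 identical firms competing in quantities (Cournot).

Competitive firms price at marginal cost: P = 28, giving Q = 2.8.
CS = ½·(35 − 28)·2.8 = 9.8.
Monopoly sets MR = MC: 35 − 5Q = 28 ⇒ Q = 1.4, P = 35 − 2.5·1.4 = 31.5.
CS = ½·(35 − 31.5)·1.4 = 2.45.
Cournot with 4 identical firms: the symmetric best-response condition is 35 − 12.5q = 28. Each firm produces q = 0.56, total output Q = 2.24, price P = 29.4.
CS = ½·(35 − 29.4)·2.24 = 6.272.

Competition: CS = 9.8; Monopoly: CS = 2.45; Cournot: CS = 6.272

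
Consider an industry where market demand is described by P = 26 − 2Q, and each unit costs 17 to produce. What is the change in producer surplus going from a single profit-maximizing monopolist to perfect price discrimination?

Producer surplus rises by 10.125

A monopolist chooses Q where MR = MC. MR = 26 − 4Q; setting this equal to 17 gives Q = 2.25 and P = 21.5.
PS = (21.5 − 17)·2.25 = 10.125.
A perfectly discriminating monopolist sells every unit with P(Q) ≥ MC(Q), so output equals the competitive quantity Q = 4.5. Each buyer pays their reservation price, so CS = 0 and the firm captures all surplus.
PS = ½·(26 − 17)·4.5 = 20.25.
Change in producer surplus: 20.25 − 10.125 = 10.125.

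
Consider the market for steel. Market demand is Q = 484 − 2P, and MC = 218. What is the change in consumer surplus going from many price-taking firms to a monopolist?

Consumer surplus falls by 432

Inverting demand: P = 242 − 0.5Q.
Competitive firms price at marginal cost: P = 218, giving Q = 48.
CS = ½·(242 − 218)·48 = 576.
Monopoly sets MR = MC: 242 − Q = 218 ⇒ Q = 24, P = 242 − 0.5·24 = 230.
CS = ½·(242 − 230)·24 = 144.
Change in consumer surplus: 144 − 576 = −432.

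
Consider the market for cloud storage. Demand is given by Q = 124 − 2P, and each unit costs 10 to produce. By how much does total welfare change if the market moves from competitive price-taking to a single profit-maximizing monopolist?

Total welfare falls by 676

Inverting demand: P = 62 − 0.5Q.
Under competition P = MC = 10, so Q = (62 − 10)/0.5 = 104.
CS = ½·(62 − 10)·104 = 2704; PS = (10 − 10)·104 = 0; TS = 2704.
Monopoly sets MR = MC: 62 − Q = 10 ⇒ Q = 52, P = 62 − 0.5·52 = 36.
CS = ½·(62 − 36)·52 = 676; PS = (36 − 10)·52 = 1352; TS = 2028.
Change in total welfare: 2028 − 2704 = −676.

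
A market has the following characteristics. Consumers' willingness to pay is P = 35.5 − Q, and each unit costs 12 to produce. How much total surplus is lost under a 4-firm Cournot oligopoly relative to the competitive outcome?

DWL = 11.045

Perfect competition: P = MC = 12, so 35.5 − Q = 12 and Q = 23.5.
Cournot with 4 identical firms: the symmetric best-response condition is 35.5 − 5q = 12. Each firm produces q = 4.7, total output Q = 18.8, price P = 16.7.
DWL is the triangle between Q = 18.8 and Q = 23.5: ½·(23.5 − 18.8)·(16.7 − 12) = 11.045.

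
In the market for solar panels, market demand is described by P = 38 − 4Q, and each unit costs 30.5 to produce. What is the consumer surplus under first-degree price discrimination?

CS = 0

With perfect price discrimination, output is the efficient level Q = 1.875 (where demand meets MC), but every buyer pays their willingness to pay: CS = 0 and PS = total surplus.
CS = 0.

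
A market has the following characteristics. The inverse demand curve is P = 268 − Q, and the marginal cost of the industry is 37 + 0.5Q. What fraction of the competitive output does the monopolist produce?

Q_m/Q_c = 0.6

A monopolist chooses Q where MR = MC. MR = 268 − 2Q; setting this equal to 37 + 0.5Q gives Q = 92.4 and P = 175.6.
Under competition P = MC: 268 − Q = 37 + 0.5Q ⇒ Q = 154, P = 114.
Ratio Q_m/Q_c = 92.4/154 = 0.6.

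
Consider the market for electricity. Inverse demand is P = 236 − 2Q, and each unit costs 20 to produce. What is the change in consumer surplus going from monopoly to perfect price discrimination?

Consumer surplus falls by 2916

Monopoly sets MR = MC: 236 − 4Q = 20 ⇒ Q = 54, P = 236 − 2·54 = 128.
CS = ½·(236 − 128)·54 = 2916.
With perfect price discrimination, output is the efficient level Q = 108 (where demand meets MC), but every buyer pays their willingness to pay: CS = 0 and PS = total surplus.
CS = 0.
Change in consumer surplus: 0 − 2916 = −2916.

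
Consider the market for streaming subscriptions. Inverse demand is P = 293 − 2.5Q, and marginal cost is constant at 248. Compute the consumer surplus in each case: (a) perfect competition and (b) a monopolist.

Under competition P = MC = 248, so Q = (293 − 248)/2.5 = 18.
CS = ½·(293 − 248)·18 = 405.
A monopolist chooses Q where MR = MC. MR = 293 − 5Q; setting this equal to 248 gives Q = 9 and P = 270.5.
CS = ½·(293 − 270.5)·9 = 101.25.

Competition: CS = 405; Monopoly: CS = 101.25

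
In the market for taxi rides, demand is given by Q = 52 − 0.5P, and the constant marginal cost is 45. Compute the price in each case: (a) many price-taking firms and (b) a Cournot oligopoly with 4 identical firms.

Inverting demand: P = 104 − 2Q.
Competitive firms price at marginal cost: P = 45, giving Q = 29.5.
With 4 symmetric Cournot firms, each firm's FOC gives 104 − 10q = 45, so q = 5.9, Q = 4·5.9 = 23.6, and P = 56.8.

Competition: P = 45; Cournot: P = 56.8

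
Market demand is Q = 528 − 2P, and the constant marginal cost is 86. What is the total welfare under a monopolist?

TS = 23763

Inverting demand: P = 264 − 0.5Q.
The monopolist equates marginal revenue to marginal cost: 264 − Q = 86, so Q = 178. From demand, P = 175.
CS = ½·(264 − 175)·178 = 7921; PS = (175 − 86)·178 = 15842; TS = 23763.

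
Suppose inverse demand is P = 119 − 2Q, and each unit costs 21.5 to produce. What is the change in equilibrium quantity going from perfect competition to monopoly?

Equilibrium quantity falls by 24.375

Competitive firms price at marginal cost: P = 21.5, giving Q = 48.75.
A monopolist chooses Q where MR = MC. MR = 119 − 4Q; setting this equal to 21.5 gives Q = 24.375 and P = 70.25.
Change in equilibrium quantity: 24.375 − 48.75 = −24.375.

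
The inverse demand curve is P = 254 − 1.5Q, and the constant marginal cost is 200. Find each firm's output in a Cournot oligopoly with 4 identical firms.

In a 4-firm Cournot equilibrium, symmetry and the first-order condition give q = (254 − 200)/(7.5) = 7.2. So Q = 28.8 and P = 210.8.

q_i = 7.2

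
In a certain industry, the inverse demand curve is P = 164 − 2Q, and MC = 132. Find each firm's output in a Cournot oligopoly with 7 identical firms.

q_i = 2

With 7 symmetric Cournot firms, each firm's FOC gives 164 − 16q = 132, so q = 2, Q = 7·2 = 14, and P = 136.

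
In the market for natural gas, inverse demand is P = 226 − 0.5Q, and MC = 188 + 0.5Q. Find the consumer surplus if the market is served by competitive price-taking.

CS = 361

Competitive equilibrium sets price equal to marginal cost: 226 − 0.5Q = 188 + 0.5Q, so Q = 38 and P = 207.
CS = ½·(226 − 207)·38 = 361.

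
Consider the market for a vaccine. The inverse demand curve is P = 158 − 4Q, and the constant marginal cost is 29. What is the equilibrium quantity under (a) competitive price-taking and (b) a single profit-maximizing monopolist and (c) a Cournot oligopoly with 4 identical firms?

Competition: Q = 32.25; Monopoly: Q = 16.125; Cournot: Q = 25.8

Perfect competition: P = MC = 29, so 158 − 4Q = 29 and Q = 32.25.
A monopolist chooses Q where MR = MC. MR = 158 − 8Q; setting this equal to 29 gives Q = 16.125 and P = 93.5.
With 4 symmetric Cournot firms, each firm's FOC gives 158 − 20q = 29, so q = 6.45, Q = 4·6.45 = 25.8, and P = 54.8.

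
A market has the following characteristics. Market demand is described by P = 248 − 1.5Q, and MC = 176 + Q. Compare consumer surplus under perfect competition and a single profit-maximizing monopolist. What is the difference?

CS falls by 379.08

Competitive equilibrium sets price equal to marginal cost: 248 − 1.5Q = 176 + Q, so Q = 28.8 and P = 204.8.
CS = ½·(248 − 204.8)·28.8 = 622.08.
A monopolist chooses Q where MR = MC. MR = 248 − 3Q; setting this equal to 176 + Q gives Q = 18 and P = 221.
CS = ½·(248 − 221)·18 = 243.
Change in consumer surplus: 243 − 622.08 = −379.08.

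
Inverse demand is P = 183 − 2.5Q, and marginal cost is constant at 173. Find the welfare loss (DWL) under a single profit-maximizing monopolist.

DWL = 5

Under competition P = MC = 173, so Q = (183 − 173)/2.5 = 4.
Monopoly sets MR = MC: 183 − 5Q = 173 ⇒ Q = 2, P = 183 − 2.5·2 = 178.
DWL is the triangle between Q = 2 and Q = 4: ½·(4 − 2)·(178 − 173) = 5.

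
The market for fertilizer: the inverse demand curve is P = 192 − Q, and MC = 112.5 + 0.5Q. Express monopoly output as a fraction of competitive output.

Monopoly sets MR = MC: 192 − 2Q = 112.5 + 0.5Q ⇒ Q = 31.8, P = 192 − 31.8 = 160.2.
Competitive equilibrium sets price equal to marginal cost: 192 − Q = 112.5 + 0.5Q, so Q = 53 and P = 139.
Ratio Q_m/Q_c = 31.8/53 = 0.6.

Q_m/Q_c = 0.6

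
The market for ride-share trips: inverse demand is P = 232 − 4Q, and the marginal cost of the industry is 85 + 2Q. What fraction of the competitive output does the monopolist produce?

Q_m/Q_c = 0.6

The monopolist equates marginal revenue to marginal cost: 232 − 8Q = 85 + 2Q, so Q = 14.7. From demand, P = 173.2.
Competitive equilibrium sets price equal to marginal cost: 232 − 4Q = 85 + 2Q, so Q = 24.5 and P = 134.
Ratio Q_m/Q_c = 14.7/24.5 = 0.6.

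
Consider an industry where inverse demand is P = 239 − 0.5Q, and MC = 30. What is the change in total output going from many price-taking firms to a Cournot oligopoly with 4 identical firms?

Total output falls by 83.6

Under competition P = MC = 30, so Q = (239 − 30)/0.5 = 418.
With 4 symmetric Cournot firms, each firm's FOC gives 239 − 2.5q = 30, so q = 83.6, Q = 4·83.6 = 334.4, and P = 71.8.
Change in total output: 334.4 − 418 = −83.6.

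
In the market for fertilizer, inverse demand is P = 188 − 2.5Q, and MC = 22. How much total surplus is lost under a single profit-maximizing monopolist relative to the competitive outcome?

DWL = 1377.8

Perfect competition: P = MC = 22, so 188 − 2.5Q = 22 and Q = 66.4.
A monopolist chooses Q where MR = MC. MR = 188 − 5Q; setting this equal to 22 gives Q = 33.2 and P = 105.
DWL is the triangle between Q = 33.2 and Q = 66.4: ½·(66.4 − 33.2)·(105 − 22) = 1377.8.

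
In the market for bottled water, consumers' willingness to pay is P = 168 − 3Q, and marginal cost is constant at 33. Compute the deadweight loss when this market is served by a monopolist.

Competitive firms price at marginal cost: P = 33, giving Q = 45.
A monopolist chooses Q where MR = MC. MR = 168 − 6Q; setting this equal to 33 gives Q = 22.5 and P = 100.5.
DWL is the triangle between Q = 22.5 and Q = 45: ½·(45 − 22.5)·(100.5 − 33) = 759.375.

DWL = 759.375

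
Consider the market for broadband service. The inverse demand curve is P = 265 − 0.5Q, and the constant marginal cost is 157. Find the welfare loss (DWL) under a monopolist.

Competitive firms price at marginal cost: P = 157, giving Q = 216.
The monopolist equates marginal revenue to marginal cost: 265 − Q = 157, so Q = 108. From demand, P = 211.
DWL is the triangle between Q = 108 and Q = 216: ½·(216 − 108)·(211 − 157) = 2916.

DWL = 2916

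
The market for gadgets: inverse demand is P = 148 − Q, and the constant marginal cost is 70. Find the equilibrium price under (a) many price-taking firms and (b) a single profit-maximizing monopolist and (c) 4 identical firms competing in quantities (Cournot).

Competitive firms price at marginal cost: P = 70, giving Q = 78.
A monopolist chooses Q where MR = MC. MR = 148 − 2Q; setting this equal to 70 gives Q = 39 and P = 109.
With 4 symmetric Cournot firms, each firm's FOC gives 148 − 5q = 70, so q = 15.6, Q = 4·15.6 = 62.4, and P = 85.6.

Competition: P = 70; Monopoly: P = 109; Cournot: P = 85.6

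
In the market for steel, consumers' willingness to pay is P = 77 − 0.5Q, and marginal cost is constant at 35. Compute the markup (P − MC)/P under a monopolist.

A monopolist chooses Q where MR = MC. MR = 77 − Q; setting this equal to 35 gives Q = 42 and P = 56.
Lerner index = (P − MC)/P = (56 − 35)/56 = 0.375.

Lerner index = 0.375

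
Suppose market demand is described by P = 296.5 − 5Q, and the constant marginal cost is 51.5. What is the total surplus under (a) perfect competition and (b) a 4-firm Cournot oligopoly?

Perfect competition: P = MC = 51.5, so 296.5 − 5Q = 51.5 and Q = 49.
CS = ½·(296.5 − 51.5)·49 = 6002.5; PS = (51.5 − 51.5)·49 = 0; TS = 6002.5.
With 4 symmetric Cournot firms, each firm's FOC gives 296.5 − 25q = 51.5, so q = 9.8, Q = 4·9.8 = 39.2, and P = 100.5.
CS = ½·(296.5 − 100.5)·39.2 = 3841.6; PS = (100.5 − 51.5)·39.2 = 1920.8; TS = 5762.4.

Competition: TS = 6002.5; Cournot: TS = 5762.4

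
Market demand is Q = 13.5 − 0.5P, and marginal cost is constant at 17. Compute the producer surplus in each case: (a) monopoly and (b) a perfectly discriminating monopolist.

Inverting demand: P = 27 − 2Q.
A monopolist chooses Q where MR = MC. MR = 27 − 4Q; setting this equal to 17 gives Q = 2.5 and P = 22.
PS = (22 − 17)·2.5 = 12.5.
With perfect price discrimination, output is the efficient level Q = 5 (where demand meets MC), but every buyer pays their willingness to pay: CS = 0 and PS = total surplus.
PS = ½·(27 − 17)·5 = 25.

Monopoly: PS = 12.5; Perfect PD: PS = 25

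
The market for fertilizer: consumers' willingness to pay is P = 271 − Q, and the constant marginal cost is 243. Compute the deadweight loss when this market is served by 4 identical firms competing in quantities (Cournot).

DWL = 15.68

Competitive firms price at marginal cost: P = 243, giving Q = 28.
Cournot with 4 identical firms: the symmetric best-response condition is 271 − 5q = 243. Each firm produces q = 5.6, total output Q = 22.4, price P = 248.6.
DWL is the triangle between Q = 22.4 and Q = 28: ½·(28 − 22.4)·(248.6 − 243) = 15.68.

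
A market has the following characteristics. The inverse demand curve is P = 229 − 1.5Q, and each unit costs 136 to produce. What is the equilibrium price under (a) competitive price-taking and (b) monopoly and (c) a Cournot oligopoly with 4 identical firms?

Competition: P = 136; Monopoly: P = 182.5; Cournot: P = 154.6

Competitive firms price at marginal cost: P = 136, giving Q = 62.
Monopoly sets MR = MC: 229 − 3Q = 136 ⇒ Q = 31, P = 229 − 1.5·31 = 182.5.
Cournot with 4 identical firms: the symmetric best-response condition is 229 − 7.5q = 136. Each firm produces q = 12.4, total output Q = 49.6, price P = 154.6.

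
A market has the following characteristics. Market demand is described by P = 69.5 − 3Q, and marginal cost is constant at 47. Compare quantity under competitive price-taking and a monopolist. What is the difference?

Quantity falls by 3.75

Perfect competition: P = MC = 47, so 69.5 − 3Q = 47 and Q = 7.5.
The monopolist equates marginal revenue to marginal cost: 69.5 − 6Q = 47, so Q = 3.75. From demand, P = 58.25.
Change in quantity: 3.75 − 7.5 = −3.75.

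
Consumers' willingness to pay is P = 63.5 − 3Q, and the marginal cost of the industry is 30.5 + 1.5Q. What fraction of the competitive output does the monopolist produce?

Monopoly sets MR = MC: 63.5 − 6Q = 30.5 + 1.5Q ⇒ Q = 4.4, P = 63.5 − 3·4.4 = 50.3.
Under competition P = MC: 63.5 − 3Q = 30.5 + 1.5Q ⇒ Q = 22/3, P = 41.5.
Ratio Q_m/Q_c = 4.4/(22/3) = 0.6.

Q_m/Q_c = 0.6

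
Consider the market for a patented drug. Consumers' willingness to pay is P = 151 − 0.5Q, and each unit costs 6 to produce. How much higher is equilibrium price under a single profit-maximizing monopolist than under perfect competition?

Competitive firms price at marginal cost: P = 6, giving Q = 290.
A monopolist chooses Q where MR = MC. MR = 151 − Q; setting this equal to 6 gives Q = 145 and P = 78.5.
Change in equilibrium price: 78.5 − 6 = 72.5.

Equilibrium price rises by 72.5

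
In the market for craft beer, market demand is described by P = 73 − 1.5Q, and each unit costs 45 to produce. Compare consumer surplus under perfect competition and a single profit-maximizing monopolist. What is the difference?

CS falls by 196

Competitive firms price at marginal cost: P = 45, giving Q = 56/3.
CS = ½·(73 − 45)·56/3 = 784/3.
A monopolist chooses Q where MR = MC. MR = 73 − 3Q; setting this equal to 45 gives Q = 28/3 and P = 59.
CS = ½·(73 − 59)·28/3 = 196/3.
Change in consumer surplus: 196/3 − 784/3 = −196.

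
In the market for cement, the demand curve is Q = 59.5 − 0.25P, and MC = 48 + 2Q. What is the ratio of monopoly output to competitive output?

Q_m/Q_c = 0.6

Inverting demand: P = 238 − 4Q.
A monopolist chooses Q where MR = MC. MR = 238 − 8Q; setting this equal to 48 + 2Q gives Q = 19 and P = 162.
Competitive equilibrium sets price equal to marginal cost: 238 − 4Q = 48 + 2Q, so Q = 95/3 and P = 334/3.
Ratio Q_m/Q_c = 19/(95/3) = 0.6.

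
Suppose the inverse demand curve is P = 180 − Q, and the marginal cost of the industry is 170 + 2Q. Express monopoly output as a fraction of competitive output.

The monopolist equates marginal revenue to marginal cost: 180 − 2Q = 170 + 2Q, so Q = 2.5. From demand, P = 177.5.
Under competition P = MC: 180 − Q = 170 + 2Q ⇒ Q = 10/3, P = 530/3.
Ratio Q_m/Q_c = 2.5/(10/3) = 0.75.

Q_m/Q_c = 0.75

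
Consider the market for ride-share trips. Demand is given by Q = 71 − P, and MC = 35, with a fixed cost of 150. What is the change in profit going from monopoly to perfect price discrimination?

π rises by 324

Inverting demand: P = 71 − Q.
The monopolist equates marginal revenue to marginal cost: 71 − 2Q = 35, so Q = 18. From demand, P = 53.
Profit = (53 − 35)·18 − 150 = 174.
Under first-degree price discrimination the firm charges each unit its demand price and produces up to where P = MC, i.e. Q = 36. Consumer surplus is zero; producer surplus equals total surplus.
PS equals the full surplus area, 648. Profit = 648 − 150 = 498.
Change in profit: 498 − 174 = 324.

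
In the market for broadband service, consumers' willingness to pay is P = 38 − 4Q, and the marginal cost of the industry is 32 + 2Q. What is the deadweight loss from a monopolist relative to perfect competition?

DWL = 0.48

Competitive equilibrium sets price equal to marginal cost: 38 − 4Q = 32 + 2Q, so Q = 1 and P = 34.
The monopolist equates marginal revenue to marginal cost: 38 − 8Q = 32 + 2Q, so Q = 0.6. From demand, P = 35.6.
CS = ½·(38 − 34)·1 = 2; PS = (34·1 − 32·1 − ½·2·1²) = 1; TS = 3.
CS = ½·(38 − 35.6)·0.6 = 0.72; PS = (35.6·0.6 − 32·0.6 − ½·2·0.6²) = 1.8; TS = 2.52.
DWL = 3 − 2.52 = 0.48.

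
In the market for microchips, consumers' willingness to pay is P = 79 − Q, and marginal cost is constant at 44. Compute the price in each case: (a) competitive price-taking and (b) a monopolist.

Competition: P = 44; Monopoly: P = 61.5

Competitive firms price at marginal cost: P = 44, giving Q = 35.
A monopolist chooses Q where MR = MC. MR = 79 − 2Q; setting this equal to 44 gives Q = 17.5 and P = 61.5.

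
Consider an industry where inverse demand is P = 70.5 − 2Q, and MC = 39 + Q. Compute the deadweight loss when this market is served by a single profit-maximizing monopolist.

Competitive equilibrium sets price equal to marginal cost: 70.5 − 2Q = 39 + Q, so Q = 10.5 and P = 49.5.
A monopolist chooses Q where MR = MC. MR = 70.5 − 4Q; setting this equal to 39 + Q gives Q = 6.3 and P = 57.9.
CS = ½·(70.5 − 49.5)·10.5 = 110.25; PS = (49.5·10.5 − 39·10.5 − ½·1·10.5²) = 55.125; TS = 165.375.
CS = ½·(70.5 − 57.9)·6.3 = 39.69; PS = (57.9·6.3 − 39·6.3 − ½·1·6.3²) = 99.225; TS = 138.915.
DWL = 165.375 − 138.915 = 26.46.

DWL = 26.46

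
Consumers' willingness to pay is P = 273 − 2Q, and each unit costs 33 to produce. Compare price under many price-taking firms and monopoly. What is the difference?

Price rises by 120

Under competition P = MC = 33, so Q = (273 − 33)/2 = 120.
The monopolist equates marginal revenue to marginal cost: 273 − 4Q = 33, so Q = 60. From demand, P = 153.
Change in price: 153 − 33 = 120.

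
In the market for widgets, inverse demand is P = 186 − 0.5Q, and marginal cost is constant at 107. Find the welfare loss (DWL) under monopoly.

DWL = 1560.25

Under competition P = MC = 107, so Q = (186 − 107)/0.5 = 158.
The monopolist equates marginal revenue to marginal cost: 186 − Q = 107, so Q = 79. From demand, P = 146.5.
DWL is the triangle between Q = 79 and Q = 158: ½·(158 − 79)·(146.5 − 107) = 1560.25.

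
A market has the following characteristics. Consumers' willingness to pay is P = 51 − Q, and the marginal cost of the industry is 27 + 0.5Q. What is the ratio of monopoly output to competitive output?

A monopolist chooses Q where MR = MC. MR = 51 − 2Q; setting this equal to 27 + 0.5Q gives Q = 9.6 and P = 41.4.
Under competition P = MC: 51 − Q = 27 + 0.5Q ⇒ Q = 16, P = 35.
Ratio Q_m/Q_c = 9.6/16 = 0.6.

Q_m/Q_c = 0.6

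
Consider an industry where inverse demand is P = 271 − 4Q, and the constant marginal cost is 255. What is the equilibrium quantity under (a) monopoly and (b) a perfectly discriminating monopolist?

The monopolist equates marginal revenue to marginal cost: 271 − 8Q = 255, so Q = 2. From demand, P = 263.
Under first-degree price discrimination the firm charges each unit its demand price and produces up to where P = MC, i.e. Q = 4. Consumer surplus is zero; producer surplus equals total surplus.

Monopoly: Q = 2; Perfect PD: Q = 4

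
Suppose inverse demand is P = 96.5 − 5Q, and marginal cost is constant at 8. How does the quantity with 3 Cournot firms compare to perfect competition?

With 3 symmetric Cournot firms, each firm's FOC gives 96.5 − 20q = 8, so q = 4.425, Q = 3·4.425 = 13.275, and P = 30.125.
Under competition P = MC = 8, so Q = (96.5 − 8)/5 = 17.7.

Cournot: Q = 13.275; Competition: Q = 17.7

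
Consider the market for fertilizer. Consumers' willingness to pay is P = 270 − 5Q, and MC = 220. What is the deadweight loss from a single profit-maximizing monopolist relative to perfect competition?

Perfect competition: P = MC = 220, so 270 − 5Q = 220 and Q = 10.
Monopoly sets MR = MC: 270 − 10Q = 220 ⇒ Q = 5, P = 270 − 5·5 = 245.
DWL is the triangle between Q = 5 and Q = 10: ½·(10 − 5)·(245 − 220) = 62.5.

DWL = 62.5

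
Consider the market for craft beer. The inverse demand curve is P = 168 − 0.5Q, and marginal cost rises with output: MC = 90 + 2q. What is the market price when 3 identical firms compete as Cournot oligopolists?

P = 138.75

Cournot with 3 identical firms: the symmetric best-response condition is 168 − 2q = 90 + 2q. Each firm produces q = 19.5, total output Q = 58.5, price P = 138.75.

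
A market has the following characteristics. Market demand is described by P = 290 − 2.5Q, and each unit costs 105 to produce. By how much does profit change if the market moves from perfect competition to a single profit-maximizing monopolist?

Under competition P = MC = 105, so Q = (290 − 105)/2.5 = 74.
Profit = (105 − 105)·74 = 0.
The monopolist equates marginal revenue to marginal cost: 290 − 5Q = 105, so Q = 37. From demand, P = 197.5.
Profit = (197.5 − 105)·37 = 3422.5.
Change in profit: 3422.5 − 0 = 3422.5.

π rises by 3422.5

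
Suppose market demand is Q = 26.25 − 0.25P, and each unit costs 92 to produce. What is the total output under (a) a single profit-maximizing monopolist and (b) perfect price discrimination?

Monopoly: Q = 1.625; Perfect PD: Q = 3.25

Inverting demand: P = 105 − 4Q.
A monopolist chooses Q where MR = MC. MR = 105 − 8Q; setting this equal to 92 gives Q = 1.625 and P = 98.5.
Under first-degree price discrimination the firm charges each unit its demand price and produces up to where P = MC, i.e. Q = 3.25. Consumer surplus is zero; producer surplus equals total surplus.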